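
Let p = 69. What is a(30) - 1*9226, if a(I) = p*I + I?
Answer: -7126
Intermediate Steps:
a(I) = 70*I (a(I) = 69*I + I = 70*I)
a(30) - 1*9226 = 70*30 - 1*9226 = 2100 - 9226 = -7126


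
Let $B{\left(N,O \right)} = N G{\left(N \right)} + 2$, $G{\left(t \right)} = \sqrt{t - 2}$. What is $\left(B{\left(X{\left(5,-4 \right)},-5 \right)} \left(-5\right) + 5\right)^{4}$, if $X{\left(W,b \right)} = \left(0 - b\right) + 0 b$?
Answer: $760625 + 330000 \sqrt{2} \approx 1.2273 \cdot 10^{6}$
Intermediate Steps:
$G{\left(t \right)} = \sqrt{-2 + t}$
$X{\left(W,b \right)} = - b$ ($X{\left(W,b \right)} = - b + 0 = - b$)
$B{\left(N,O \right)} = 2 + N \sqrt{-2 + N}$ ($B{\left(N,O \right)} = N \sqrt{-2 + N} + 2 = 2 + N \sqrt{-2 + N}$)
$\left(B{\left(X{\left(5,-4 \right)},-5 \right)} \left(-5\right) + 5\right)^{4} = \left(\left(2 + \left(-1\right) \left(-4\right) \sqrt{-2 - -4}\right) \left(-5\right) + 5\right)^{4} = \left(\left(2 + 4 \sqrt{-2 + 4}\right) \left(-5\right) + 5\right)^{4} = \left(\left(2 + 4 \sqrt{2}\right) \left(-5\right) + 5\right)^{4} = \left(\left(-10 - 20 \sqrt{2}\right) + 5\right)^{4} = \left(-5 - 20 \sqrt{2}\right)^{4}$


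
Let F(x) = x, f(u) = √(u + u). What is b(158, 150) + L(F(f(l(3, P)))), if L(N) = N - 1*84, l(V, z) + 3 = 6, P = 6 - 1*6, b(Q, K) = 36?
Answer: -48 + √6 ≈ -45.551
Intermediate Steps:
P = 0 (P = 6 - 6 = 0)
l(V, z) = 3 (l(V, z) = -3 + 6 = 3)
f(u) = √2*√u (f(u) = √(2*u) = √2*√u)
L(N) = -84 + N (L(N) = N - 84 = -84 + N)
b(158, 150) + L(F(f(l(3, P)))) = 36 + (-84 + √2*√3) = 36 + (-84 + √6) = -48 + √6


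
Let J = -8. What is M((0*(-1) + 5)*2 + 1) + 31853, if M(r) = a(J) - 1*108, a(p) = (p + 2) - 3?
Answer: 31736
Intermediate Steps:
a(p) = -1 + p (a(p) = (2 + p) - 3 = -1 + p)
M(r) = -117 (M(r) = (-1 - 8) - 1*108 = -9 - 108 = -117)
M((0*(-1) + 5)*2 + 1) + 31853 = -117 + 31853 = 31736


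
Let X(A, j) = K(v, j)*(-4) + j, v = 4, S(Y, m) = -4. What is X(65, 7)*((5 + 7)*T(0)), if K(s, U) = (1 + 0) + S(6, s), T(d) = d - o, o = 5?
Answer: -1140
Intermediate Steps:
T(d) = -5 + d (T(d) = d - 1*5 = d - 5 = -5 + d)
K(s, U) = -3 (K(s, U) = (1 + 0) - 4 = 1 - 4 = -3)
X(A, j) = 12 + j (X(A, j) = -3*(-4) + j = 12 + j)
X(65, 7)*((5 + 7)*T(0)) = (12 + 7)*((5 + 7)*(-5 + 0)) = 19*(12*(-5)) = 19*(-60) = -1140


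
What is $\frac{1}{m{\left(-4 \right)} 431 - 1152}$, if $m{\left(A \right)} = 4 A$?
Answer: $- \frac{1}{8048} \approx -0.00012425$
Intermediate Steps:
$\frac{1}{m{\left(-4 \right)} 431 - 1152} = \frac{1}{4 \left(-4\right) 431 - 1152} = \frac{1}{\left(-16\right) 431 - 1152} = \frac{1}{-6896 - 1152} = \frac{1}{-8048} = - \frac{1}{8048}$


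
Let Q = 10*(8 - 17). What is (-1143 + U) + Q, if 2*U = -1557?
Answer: -4023/2 ≈ -2011.5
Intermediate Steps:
U = -1557/2 (U = (1/2)*(-1557) = -1557/2 ≈ -778.50)
Q = -90 (Q = 10*(-9) = -90)
(-1143 + U) + Q = (-1143 - 1557/2) - 90 = -3843/2 - 90 = -4023/2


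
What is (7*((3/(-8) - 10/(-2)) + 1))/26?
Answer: 315/208 ≈ 1.5144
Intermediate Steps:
(7*((3/(-8) - 10/(-2)) + 1))/26 = (7*((3*(-1/8) - 10*(-1/2)) + 1))*(1/26) = (7*((-3/8 + 5) + 1))*(1/26) = (7*(37/8 + 1))*(1/26) = (7*(45/8))*(1/26) = (315/8)*(1/26) = 315/208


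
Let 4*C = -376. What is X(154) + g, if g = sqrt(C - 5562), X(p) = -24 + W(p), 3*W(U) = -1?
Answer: -73/3 + 2*I*sqrt(1414) ≈ -24.333 + 75.206*I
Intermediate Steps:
C = -94 (C = (1/4)*(-376) = -94)
W(U) = -1/3 (W(U) = (1/3)*(-1) = -1/3)
X(p) = -73/3 (X(p) = -24 - 1/3 = -73/3)
g = 2*I*sqrt(1414) (g = sqrt(-94 - 5562) = sqrt(-5656) = 2*I*sqrt(1414) ≈ 75.206*I)
X(154) + g = -73/3 + 2*I*sqrt(1414)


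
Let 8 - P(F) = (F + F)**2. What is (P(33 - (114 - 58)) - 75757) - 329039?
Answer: -406904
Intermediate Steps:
P(F) = 8 - 4*F**2 (P(F) = 8 - (F + F)**2 = 8 - (2*F)**2 = 8 - 4*F**2)
(P(33 - (114 - 58)) - 75757) - 329039 = ((8 - 4*(33 - (114 - 58))**2) - 75757) - 329039 = ((8 - 4*(33 - 1*56)**2) - 75757) - 329039 = ((8 - 4*(33 - 56)**2) - 75757) - 329039 = ((8 - 4*(-23)**2) - 75757) - 329039 = ((8 - 4*529) - 75757) - 329039 = ((8 - 2116) - 75757) - 329039 = (-2108 - 75757) - 329039 = -77865 - 329039 = -406904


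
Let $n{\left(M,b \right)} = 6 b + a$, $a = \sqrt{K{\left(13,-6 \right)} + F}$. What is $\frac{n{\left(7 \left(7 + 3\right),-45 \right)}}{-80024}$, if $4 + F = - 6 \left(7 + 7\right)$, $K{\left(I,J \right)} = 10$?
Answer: $\frac{135}{40012} - \frac{i \sqrt{78}}{80024} \approx 0.003374 - 0.00011036 i$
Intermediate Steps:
$F = -88$ ($F = -4 - 6 \left(7 + 7\right) = -4 - 84 = -88$)
$a = i \sqrt{78}$ ($a = \sqrt{10 - 88} = \sqrt{-78} = i \sqrt{78} \approx 8.8318 i$)
$n{\left(M,b \right)} = 6 b + i \sqrt{78}$
$\frac{n{\left(7 \left(7 + 3\right),-45 \right)}}{-80024} = \frac{6 \left(-45\right) + i \sqrt{78}}{-80024} = \left(-270 + i \sqrt{78}\right) \left(- \frac{1}{80024}\right) = \frac{135}{40012} - \frac{i \sqrt{78}}{80024}$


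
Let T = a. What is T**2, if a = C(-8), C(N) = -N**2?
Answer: 4096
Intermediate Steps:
a = -64 (a = -1*(-8)**2 = -1*64 = -64)
T = -64
T**2 = (-64)**2 = 4096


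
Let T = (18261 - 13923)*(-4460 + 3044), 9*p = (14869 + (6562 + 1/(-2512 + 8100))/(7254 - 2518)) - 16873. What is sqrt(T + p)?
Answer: I*sqrt(151254136046503172958)/4962144 ≈ 2478.5*I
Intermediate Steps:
p = -17666242205/79394304 (p = ((14869 + (6562 + 1/(-2512 + 8100))/(7254 - 2518)) - 16873)/9 = ((14869 + (6562 + 1/5588)/4736) - 16873)/9 = ((14869 + (6562 + 1/5588)*(1/4736)) - 16873)/9 = ((14869 + (36668457/5588)*(1/4736)) - 16873)/9 = ((14869 + 36668457/26464768) - 16873)/9 = (393541303849/26464768 - 16873)/9 = (1/9)*(-52998726615/26464768) = -17666242205/79394304 ≈ -222.51)
T = -6142608 (T = 4338*(-1416) = -6142608)
sqrt(T + p) = sqrt(-6142608 - 17666242205/79394304) = sqrt(-487705753147037/79394304) = I*sqrt(151254136046503172958)/4962144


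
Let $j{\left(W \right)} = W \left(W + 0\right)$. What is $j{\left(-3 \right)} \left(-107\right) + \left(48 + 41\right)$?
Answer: $-874$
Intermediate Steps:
$j{\left(W \right)} = W^{2}$ ($j{\left(W \right)} = W W = W^{2}$)
$j{\left(-3 \right)} \left(-107\right) + \left(48 + 41\right) = \left(-3\right)^{2} \left(-107\right) + \left(48 + 41\right) = 9 \left(-107\right) + 89 = -963 + 89 = -874$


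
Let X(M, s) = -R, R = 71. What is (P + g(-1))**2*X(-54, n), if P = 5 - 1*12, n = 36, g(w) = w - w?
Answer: -3479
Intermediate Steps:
g(w) = 0
X(M, s) = -71 (X(M, s) = -1*71 = -71)
P = -7 (P = 5 - 12 = -7)
(P + g(-1))**2*X(-54, n) = (-7 + 0)**2*(-71) = (-7)**2*(-71) = 49*(-71) = -3479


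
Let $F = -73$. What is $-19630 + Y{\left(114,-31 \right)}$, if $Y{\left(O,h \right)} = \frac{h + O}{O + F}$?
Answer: $- \frac{804747}{41} \approx -19628.0$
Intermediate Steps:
$Y{\left(O,h \right)} = \frac{O + h}{-73 + O}$ ($Y{\left(O,h \right)} = \frac{h + O}{O - 73} = \frac{O + h}{-73 + O}$)
$-19630 + Y{\left(114,-31 \right)} = -19630 + \frac{114 - 31}{-73 + 114} = -19630 + \frac{1}{41} \cdot 83 = -19630 + \frac{83}{41} = - \frac{804747}{41}$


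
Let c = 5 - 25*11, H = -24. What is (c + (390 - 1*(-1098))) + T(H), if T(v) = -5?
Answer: 1213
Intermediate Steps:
c = -270 (c = 5 - 275 = -270)
(c + (390 - 1*(-1098))) + T(H) = (-270 + (390 - 1*(-1098))) - 5 = (-270 + (390 + 1098)) - 5 = (-270 + 1488) - 5 = 1218 - 5 = 1213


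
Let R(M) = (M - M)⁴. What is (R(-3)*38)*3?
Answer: 0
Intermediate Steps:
R(M) = 0 (R(M) = 0⁴ = 0)
(R(-3)*38)*3 = (0*38)*3 = 0*3 = 0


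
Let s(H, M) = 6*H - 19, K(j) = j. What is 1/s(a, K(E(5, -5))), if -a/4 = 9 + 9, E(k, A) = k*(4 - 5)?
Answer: -1/451 ≈ -0.0022173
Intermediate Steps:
E(k, A) = -k (E(k, A) = k*(-1) = -k)
a = -72 (a = -4*(9 + 9) = -4*18 = -72)
s(H, M) = -19 + 6*H
1/s(a, K(E(5, -5))) = 1/(-19 + 6*(-72)) = 1/(-19 - 432) = 1/(-451) = -1/451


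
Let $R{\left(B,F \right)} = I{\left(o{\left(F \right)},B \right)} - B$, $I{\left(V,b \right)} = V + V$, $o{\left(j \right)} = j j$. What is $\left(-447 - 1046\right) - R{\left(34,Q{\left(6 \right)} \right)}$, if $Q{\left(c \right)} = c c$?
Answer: $-4051$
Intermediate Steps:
$o{\left(j \right)} = j^{2}$
$I{\left(V,b \right)} = 2 V$
$Q{\left(c \right)} = c^{2}$
$R{\left(B,F \right)} = - B + 2 F^{2}$ ($R{\left(B,F \right)} = 2 F^{2} - B = - B + 2 F^{2}$)
$\left(-447 - 1046\right) - R{\left(34,Q{\left(6 \right)} \right)} = \left(-447 - 1046\right) - \left(\left(-1\right) 34 + 2 \left(6^{2}\right)^{2}\right) = -1493 - \left(-34 + 2 \cdot 36^{2}\right) = -1493 - \left(-34 + 2 \cdot 1296\right) = -1493 - \left(-34 + 2592\right) = -1493 - 2558 = -4051$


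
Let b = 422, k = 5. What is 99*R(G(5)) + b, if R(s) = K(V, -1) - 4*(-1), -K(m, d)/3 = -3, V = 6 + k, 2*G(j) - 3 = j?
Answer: 1709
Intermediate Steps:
G(j) = 3/2 + j/2
V = 11 (V = 6 + 5 = 11)
K(m, d) = 9 (K(m, d) = -3*(-3) = 9)
R(s) = 13 (R(s) = 9 - 4*(-1) = 9 + 4 = 13)
99*R(G(5)) + b = 99*13 + 422 = 1287 + 422 = 1709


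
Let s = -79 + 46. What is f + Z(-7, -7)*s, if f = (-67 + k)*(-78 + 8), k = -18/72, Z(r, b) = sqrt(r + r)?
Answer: 9415/2 - 33*I*sqrt(14) ≈ 4707.5 - 123.47*I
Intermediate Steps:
Z(r, b) = sqrt(2)*sqrt(r) (Z(r, b) = sqrt(2*r) = sqrt(2)*sqrt(r))
k = -1/4 (k = -18*1/72 = -1/4 ≈ -0.25000)
f = 9415/2 (f = (-67 - 1/4)*(-78 + 8) = -269/4*(-70) = 9415/2 ≈ 4707.5)
s = -33
f + Z(-7, -7)*s = 9415/2 + (sqrt(2)*sqrt(-7))*(-33) = 9415/2 + (sqrt(2)*(I*sqrt(7)))*(-33) = 9415/2 + (I*sqrt(14))*(-33) = 9415/2 - 33*I*sqrt(14)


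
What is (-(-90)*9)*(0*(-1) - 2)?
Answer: -1620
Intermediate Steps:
(-(-90)*9)*(0*(-1) - 2) = (-18*(-45))*(0 - 2) = 810*(-2) = -1620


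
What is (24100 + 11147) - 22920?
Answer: 12327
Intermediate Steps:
(24100 + 11147) - 22920 = 35247 - 22920 = 12327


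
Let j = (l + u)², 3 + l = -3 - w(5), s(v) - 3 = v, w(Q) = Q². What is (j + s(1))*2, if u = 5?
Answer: 1360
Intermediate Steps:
s(v) = 3 + v
l = -31 (l = -3 + (-3 - 1*5²) = -3 + (-3 - 1*25) = -3 + (-3 - 25) = -3 - 28 = -31)
j = 676 (j = (-31 + 5)² = (-26)² = 676)
(j + s(1))*2 = (676 + (3 + 1))*2 = (676 + 4)*2 = 680*2 = 1360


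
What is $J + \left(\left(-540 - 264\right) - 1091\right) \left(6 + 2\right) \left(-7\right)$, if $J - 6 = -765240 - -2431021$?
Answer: $1771907$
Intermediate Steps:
$J = 1665787$ ($J = 6 - -1665781 = 6 + \left(-765240 + 2431021\right) = 6 + 1665781 = 1665787$)
$J + \left(\left(-540 - 264\right) - 1091\right) \left(6 + 2\right) \left(-7\right) = 1665787 + \left(\left(-540 - 264\right) - 1091\right) \left(6 + 2\right) \left(-7\right) = 1665787 + \left(\left(-540 - 264\right) - 1091\right) 8 \left(-7\right) = 1665787 + \left(-804 - 1091\right) \left(-56\right) = 1665787 - -106120 = 1665787 + 106120 = 1771907$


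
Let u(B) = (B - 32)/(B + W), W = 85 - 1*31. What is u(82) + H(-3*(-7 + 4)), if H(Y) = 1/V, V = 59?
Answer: 1543/4012 ≈ 0.38460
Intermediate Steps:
W = 54 (W = 85 - 31 = 54)
u(B) = (-32 + B)/(54 + B) (u(B) = (B - 32)/(B + 54) = (-32 + B)/(54 + B))
H(Y) = 1/59
u(82) + H(-3*(-7 + 4)) = (-32 + 82)/(54 + 82) + 1/59 = 50/136 + 1/59 = (1/136)*50 + 1/59 = 25/68 + 1/59 = 1543/4012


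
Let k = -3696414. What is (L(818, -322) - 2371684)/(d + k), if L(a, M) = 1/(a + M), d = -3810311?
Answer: 1176355263/3723335600 ≈ 0.31594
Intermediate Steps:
L(a, M) = 1/(M + a)
(L(818, -322) - 2371684)/(d + k) = (1/(-322 + 818) - 2371684)/(-3810311 - 3696414) = (1/496 - 2371684)/(-7506725) = (1/496 - 2371684)*(-1/7506725) = -1176355263/496*(-1/7506725) = 1176355263/3723335600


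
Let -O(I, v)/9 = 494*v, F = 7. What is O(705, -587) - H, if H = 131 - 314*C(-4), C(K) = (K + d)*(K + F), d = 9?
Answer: 2614381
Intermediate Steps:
C(K) = (7 + K)*(9 + K) (C(K) = (K + 9)*(K + 7) = (9 + K)*(7 + K) = (7 + K)*(9 + K))
O(I, v) = -4446*v
H = -4579 (H = 131 - 314*(63 + (-4)² + 16*(-4)) = 131 - 314*(63 + 16 - 64) = 131 - 314*15 = 131 - 4710 = -4579)
O(705, -587) - H = -4446*(-587) - 1*(-4579) = 2609802 + 4579 = 2614381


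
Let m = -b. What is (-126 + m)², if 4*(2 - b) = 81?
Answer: 185761/16 ≈ 11610.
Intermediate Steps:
b = -73/4 (b = 2 - ¼*81 = 2 - 81/4 = -73/4 ≈ -18.250)
m = 73/4 (m = -1*(-73/4) = 73/4 ≈ 18.250)
(-126 + m)² = (-126 + 73/4)² = (-431/4)² = 185761/16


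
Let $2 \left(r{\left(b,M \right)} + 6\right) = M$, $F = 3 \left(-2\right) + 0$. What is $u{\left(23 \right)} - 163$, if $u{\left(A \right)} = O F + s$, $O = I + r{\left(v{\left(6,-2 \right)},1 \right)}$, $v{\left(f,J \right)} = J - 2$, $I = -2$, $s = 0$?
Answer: $-118$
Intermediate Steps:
$v{\left(f,J \right)} = -2 + J$
$F = -6$ ($F = -6 + 0 = -6$)
$r{\left(b,M \right)} = -6 + \frac{M}{2}$
$O = - \frac{15}{2}$ ($O = -2 + \left(-6 + \frac{1}{2} \cdot 1\right) = -2 + \left(-6 + \frac{1}{2}\right) = -2 - \frac{11}{2} = - \frac{15}{2} \approx -7.5$)
$u{\left(A \right)} = 45$ ($u{\left(A \right)} = \left(- \frac{15}{2}\right) \left(-6\right) + 0 = 45 + 0 = 45$)
$u{\left(23 \right)} - 163 = 45 - 163 = -118$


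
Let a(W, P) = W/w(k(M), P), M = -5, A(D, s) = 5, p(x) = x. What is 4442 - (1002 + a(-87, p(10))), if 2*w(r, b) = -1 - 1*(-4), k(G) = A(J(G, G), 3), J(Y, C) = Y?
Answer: 3498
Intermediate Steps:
k(G) = 5
w(r, b) = 3/2 (w(r, b) = (-1 - 1*(-4))/2 = (-1 + 4)/2 = (½)*3 = 3/2)
a(W, P) = 2*W/3 (a(W, P) = W/(3/2) = W*(⅔) = 2*W/3)
4442 - (1002 + a(-87, p(10))) = 4442 - (1002 + (⅔)*(-87)) = 4442 - (1002 - 58) = 4442 - 1*944 = 4442 - 944 = 3498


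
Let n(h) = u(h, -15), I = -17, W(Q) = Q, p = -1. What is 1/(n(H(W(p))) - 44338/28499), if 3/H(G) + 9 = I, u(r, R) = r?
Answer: -740974/1238285 ≈ -0.59839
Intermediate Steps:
H(G) = -3/26 (H(G) = 3/(-9 - 17) = 3/(-26) = 3*(-1/26) = -3/26)
n(h) = h
1/(n(H(W(p))) - 44338/28499) = 1/(-3/26 - 44338/28499) = 1/(-1238285/740974) = -740974/1238285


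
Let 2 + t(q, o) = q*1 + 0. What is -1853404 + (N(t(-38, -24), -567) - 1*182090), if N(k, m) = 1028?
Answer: -2034466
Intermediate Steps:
t(q, o) = -2 + q (t(q, o) = -2 + (q*1 + 0) = -2 + (q + 0) = -2 + q)
-1853404 + (N(t(-38, -24), -567) - 1*182090) = -1853404 + (1028 - 1*182090) = -1853404 + (1028 - 182090) = -1853404 - 181062 = -2034466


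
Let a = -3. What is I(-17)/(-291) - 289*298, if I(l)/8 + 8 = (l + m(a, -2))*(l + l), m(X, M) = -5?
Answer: -25067422/291 ≈ -86142.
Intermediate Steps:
I(l) = -64 + 16*l*(-5 + l) (I(l) = -64 + 8*((l - 5)*(l + l)) = -64 + 8*((-5 + l)*(2*l)) = -64 + 8*(2*l*(-5 + l)) = -64 + 16*l*(-5 + l))
I(-17)/(-291) - 289*298 = (-64 - 80*(-17) + 16*(-17)²)/(-291) - 289*298 = (-64 + 1360 + 16*289)*(-1/291) - 86122 = (-64 + 1360 + 4624)*(-1/291) - 86122 = 5920*(-1/291) - 86122 = -5920/291 - 86122 = -25067422/291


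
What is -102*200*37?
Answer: -754800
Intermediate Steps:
-102*200*37 = -20400*37 = -754800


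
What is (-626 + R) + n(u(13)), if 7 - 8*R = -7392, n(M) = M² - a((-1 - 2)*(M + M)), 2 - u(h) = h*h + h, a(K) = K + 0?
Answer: 252951/8 ≈ 31619.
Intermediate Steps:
a(K) = K
u(h) = 2 - h - h² (u(h) = 2 - (h*h + h) = 2 - (h² + h) = 2 - (h + h²) = 2 + (-h - h²) = 2 - h - h²)
n(M) = M² + 6*M (n(M) = M² - (-1 - 2)*(M + M) = M² - (-3)*2*M = M² - (-6)*M = M² + 6*M)
R = 7399/8 (R = 7/8 - ⅛*(-7392) = 7/8 + 924 = 7399/8 ≈ 924.88)
(-626 + R) + n(u(13)) = (-626 + 7399/8) + (2 - 1*13 - 1*13²)*(6 + (2 - 1*13 - 1*13²)) = 2391/8 + (2 - 13 - 1*169)*(6 + (2 - 13 - 1*169)) = 2391/8 + (2 - 13 - 169)*(6 + (2 - 13 - 169)) = 2391/8 - 180*(6 - 180) = 2391/8 - 180*(-174) = 2391/8 + 31320 = 252951/8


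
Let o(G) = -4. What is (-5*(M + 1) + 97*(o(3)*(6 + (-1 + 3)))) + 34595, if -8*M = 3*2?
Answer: 125959/4 ≈ 31490.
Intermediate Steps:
M = -3/4 (M = -3*2/8 = -1/8*6 = -3/4 ≈ -0.75000)
(-5*(M + 1) + 97*(o(3)*(6 + (-1 + 3)))) + 34595 = (-5*(-3/4 + 1) + 97*(-4*(6 + (-1 + 3)))) + 34595 = (-5*1/4 + 97*(-4*(6 + 2))) + 34595 = (-5/4 + 97*(-4*8)) + 34595 = (-5/4 + 97*(-32)) + 34595 = (-5/4 - 3104) + 34595 = -12421/4 + 34595 = 125959/4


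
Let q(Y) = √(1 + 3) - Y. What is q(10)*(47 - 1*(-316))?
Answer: -2904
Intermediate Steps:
q(Y) = 2 - Y (q(Y) = √4 - Y = 2 - Y)
q(10)*(47 - 1*(-316)) = (2 - 1*10)*(47 - 1*(-316)) = (2 - 10)*(47 + 316) = -8*363 = -2904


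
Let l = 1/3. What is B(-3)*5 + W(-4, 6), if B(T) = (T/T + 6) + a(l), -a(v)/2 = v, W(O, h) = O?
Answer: 83/3 ≈ 27.667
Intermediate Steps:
l = 1/3 ≈ 0.33333
a(v) = -2*v
B(T) = 19/3 (B(T) = (T/T + 6) - 2*1/3 = (1 + 6) - 2/3 = 7 - 2/3 = 19/3)
B(-3)*5 + W(-4, 6) = (19/3)*5 - 4 = 95/3 - 4 = 83/3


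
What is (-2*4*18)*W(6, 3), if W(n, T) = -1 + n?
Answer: -720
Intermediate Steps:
(-2*4*18)*W(6, 3) = (-2*4*18)*(-1 + 6) = -8*18*5 = -144*5 = -720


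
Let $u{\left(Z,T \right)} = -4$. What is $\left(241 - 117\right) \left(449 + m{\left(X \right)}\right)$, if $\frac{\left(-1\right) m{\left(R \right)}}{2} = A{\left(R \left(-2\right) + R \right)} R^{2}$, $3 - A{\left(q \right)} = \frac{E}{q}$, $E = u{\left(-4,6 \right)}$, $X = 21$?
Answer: $-251596$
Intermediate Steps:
$E = -4$
$A{\left(q \right)} = 3 + \frac{4}{q}$ ($A{\left(q \right)} = 3 - - \frac{4}{q} = 3 + \frac{4}{q}$)
$m{\left(R \right)} = - 2 R^{2} \left(3 - \frac{4}{R}\right)$ ($m{\left(R \right)} = - 2 \left(3 + \frac{4}{R \left(-2\right) + R}\right) R^{2} = - 2 \left(3 + \frac{4}{- 2 R + R}\right) R^{2} = - 2 \left(3 + \frac{4}{\left(-1\right) R}\right) R^{2} = - 2 \left(3 + 4 \left(- \frac{1}{R}\right)\right) R^{2} = - 2 \left(3 - \frac{4}{R}\right) R^{2} = - 2 R^{2} \left(3 - \frac{4}{R}\right)$)
$\left(241 - 117\right) \left(449 + m{\left(X \right)}\right) = \left(241 - 117\right) \left(449 + 2 \cdot 21 \left(4 - 63\right)\right) = 124 \left(449 + 2 \cdot 21 \left(4 - 63\right)\right) = 124 \left(449 + 2 \cdot 21 \left(-59\right)\right) = 124 \left(449 - 2478\right) = 124 \left(-2029\right) = -251596$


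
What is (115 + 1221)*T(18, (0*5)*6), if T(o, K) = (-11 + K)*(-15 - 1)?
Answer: 235136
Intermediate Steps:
T(o, K) = 176 - 16*K (T(o, K) = (-11 + K)*(-16) = 176 - 16*K)
(115 + 1221)*T(18, (0*5)*6) = (115 + 1221)*(176 - 16*0*5*6) = 1336*(176 - 0*6) = 1336*(176 - 16*0) = 1336*(176 + 0) = 1336*176 = 235136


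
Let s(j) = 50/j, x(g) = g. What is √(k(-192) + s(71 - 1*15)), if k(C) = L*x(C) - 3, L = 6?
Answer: I*√226205/14 ≈ 33.972*I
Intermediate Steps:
k(C) = -3 + 6*C (k(C) = 6*C - 3 = -3 + 6*C)
√(k(-192) + s(71 - 1*15)) = √((-3 + 6*(-192)) + 50/(71 - 1*15)) = √((-3 - 1152) + 50/(71 - 15)) = √(-1155 + 50/56) = √(-1155 + 50*(1/56)) = √(-1155 + 25/28) = √(-32315/28) = I*√226205/14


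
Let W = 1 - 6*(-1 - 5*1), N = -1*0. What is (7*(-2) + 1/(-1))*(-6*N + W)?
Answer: -555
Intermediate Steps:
N = 0
W = 37 (W = 1 - 6*(-1 - 5) = 1 - 6*(-6) = 1 + 36 = 37)
(7*(-2) + 1/(-1))*(-6*N + W) = (7*(-2) + 1/(-1))*(-6*0 + 37) = (-14 - 1)*(0 + 37) = -15*37 = -555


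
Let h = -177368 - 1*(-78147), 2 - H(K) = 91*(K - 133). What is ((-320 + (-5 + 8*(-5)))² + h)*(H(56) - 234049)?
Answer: -7720268160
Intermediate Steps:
H(K) = 12105 - 91*K (H(K) = 2 - 91*(K - 133) = 2 - 91*(-133 + K) = 2 - (-12103 + 91*K) = 2 + (12103 - 91*K) = 12105 - 91*K)
h = -99221 (h = -177368 + 78147 = -99221)
((-320 + (-5 + 8*(-5)))² + h)*(H(56) - 234049) = ((-320 + (-5 + 8*(-5)))² - 99221)*((12105 - 91*56) - 234049) = ((-320 + (-5 - 40))² - 99221)*((12105 - 5096) - 234049) = ((-320 - 45)² - 99221)*(7009 - 234049) = ((-365)² - 99221)*(-227040) = (133225 - 99221)*(-227040) = 34004*(-227040) = -7720268160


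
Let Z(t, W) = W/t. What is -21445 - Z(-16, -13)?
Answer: -343133/16 ≈ -21446.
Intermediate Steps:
-21445 - Z(-16, -13) = -21445 - (-13)/(-16) = -21445 - (-13)*(-1)/16 = -21445 - 1*13/16 = -21445 - 13/16 = -343133/16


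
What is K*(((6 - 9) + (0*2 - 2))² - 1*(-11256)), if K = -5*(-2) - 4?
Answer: 67686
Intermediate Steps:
K = 6 (K = 10 - 4 = 6)
K*(((6 - 9) + (0*2 - 2))² - 1*(-11256)) = 6*(((6 - 9) + (0*2 - 2))² - 1*(-11256)) = 6*((-3 + (0 - 2))² + 11256) = 6*((-3 - 2)² + 11256) = 6*((-5)² + 11256) = 6*(25 + 11256) = 6*11281 = 67686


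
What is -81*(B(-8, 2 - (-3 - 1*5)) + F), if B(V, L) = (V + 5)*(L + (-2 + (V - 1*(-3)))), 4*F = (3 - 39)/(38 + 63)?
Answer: 74358/101 ≈ 736.22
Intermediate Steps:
F = -9/101 (F = ((3 - 39)/(38 + 63))/4 = (-36/101)/4 = (-36*1/101)/4 = (1/4)*(-36/101) = -9/101 ≈ -0.089109)
B(V, L) = (5 + V)*(1 + L + V) (B(V, L) = (5 + V)*(L + (-2 + (V + 3))) = (5 + V)*(L + (-2 + (3 + V))) = (5 + V)*(L + (1 + V)) = (5 + V)*(1 + L + V))
-81*(B(-8, 2 - (-3 - 1*5)) + F) = -81*((5 + (-8)**2 + 5*(2 - (-3 - 1*5)) + 6*(-8) + (2 - (-3 - 1*5))*(-8)) - 9/101) = -81*((5 + 64 + 5*(2 - (-3 - 5)) - 48 + (2 - (-3 - 5))*(-8)) - 9/101) = -81*((5 + 64 + 5*(2 - 1*(-8)) - 48 + (2 - 1*(-8))*(-8)) - 9/101) = -81*((5 + 64 + 5*(2 + 8) - 48 + (2 + 8)*(-8)) - 9/101) = -81*((5 + 64 + 5*10 - 48 + 10*(-8)) - 9/101) = -81*((5 + 64 + 50 - 48 - 80) - 9/101) = -81*(-9 - 9/101) = -81*(-918/101) = 74358/101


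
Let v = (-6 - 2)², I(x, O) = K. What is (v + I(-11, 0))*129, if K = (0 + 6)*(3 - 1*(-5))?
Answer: 14448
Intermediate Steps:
K = 48 (K = 6*(3 + 5) = 6*8 = 48)
I(x, O) = 48
v = 64 (v = (-8)² = 64)
(v + I(-11, 0))*129 = (64 + 48)*129 = 112*129 = 14448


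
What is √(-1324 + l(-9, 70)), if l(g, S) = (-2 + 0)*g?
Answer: I*√1306 ≈ 36.139*I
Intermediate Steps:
l(g, S) = -2*g
√(-1324 + l(-9, 70)) = √(-1324 - 2*(-9)) = √(-1324 + 18) = √(-1306) = I*√1306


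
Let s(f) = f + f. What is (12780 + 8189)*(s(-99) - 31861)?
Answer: -672245171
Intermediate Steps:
s(f) = 2*f
(12780 + 8189)*(s(-99) - 31861) = (12780 + 8189)*(2*(-99) - 31861) = 20969*(-198 - 31861) = 20969*(-32059) = -672245171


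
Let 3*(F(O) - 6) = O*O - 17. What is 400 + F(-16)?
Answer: 1457/3 ≈ 485.67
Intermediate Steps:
F(O) = ⅓ + O²/3 (F(O) = 6 + (O*O - 17)/3 = 6 + (O² - 17)/3 = 6 + (-17 + O²)/3 = 6 + (-17/3 + O²/3) = ⅓ + O²/3)
400 + F(-16) = 400 + (⅓ + (⅓)*(-16)²) = 400 + (⅓ + (⅓)*256) = 400 + (⅓ + 256/3) = 400 + 257/3 = 1457/3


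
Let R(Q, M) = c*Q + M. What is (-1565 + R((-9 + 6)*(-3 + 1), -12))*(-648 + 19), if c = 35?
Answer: 859843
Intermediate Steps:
R(Q, M) = M + 35*Q (R(Q, M) = 35*Q + M = M + 35*Q)
(-1565 + R((-9 + 6)*(-3 + 1), -12))*(-648 + 19) = (-1565 + (-12 + 35*((-9 + 6)*(-3 + 1))))*(-648 + 19) = (-1565 + (-12 + 35*(-3*(-2))))*(-629) = (-1565 + (-12 + 35*6))*(-629) = (-1565 + (-12 + 210))*(-629) = (-1565 + 198)*(-629) = -1367*(-629) = 859843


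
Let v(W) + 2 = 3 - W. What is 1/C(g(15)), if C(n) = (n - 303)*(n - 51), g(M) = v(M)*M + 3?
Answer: 1/131580 ≈ 7.5999e-6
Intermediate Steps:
v(W) = 1 - W (v(W) = -2 + (3 - W) = 1 - W)
g(M) = 3 + M*(1 - M) (g(M) = (1 - M)*M + 3 = M*(1 - M) + 3 = 3 + M*(1 - M))
C(n) = (-303 + n)*(-51 + n)
1/C(g(15)) = 1/(15453 + (3 - 1*15*(-1 + 15))² - 354*(3 - 1*15*(-1 + 15))) = 1/(15453 + (3 - 1*15*14)² - 354*(3 - 1*15*14)) = 1/(15453 + (3 - 210)² - 354*(3 - 210)) = 1/(15453 + (-207)² - 354*(-207)) = 1/(15453 + 42849 + 73278) = 1/131580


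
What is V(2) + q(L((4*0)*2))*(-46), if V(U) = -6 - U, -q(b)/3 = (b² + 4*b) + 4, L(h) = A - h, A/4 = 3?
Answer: 27040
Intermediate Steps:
A = 12 (A = 4*3 = 12)
L(h) = 12 - h
q(b) = -12 - 12*b - 3*b² (q(b) = -3*((b² + 4*b) + 4) = -3*(4 + b² + 4*b) = -12 - 12*b - 3*b²)
V(2) + q(L((4*0)*2))*(-46) = (-6 - 1*2) + (-12 - 12*(12 - 4*0*2) - 3*(12 - 4*0*2)²)*(-46) = (-6 - 2) + (-12 - 12*(12 - 0*2) - 3*(12 - 0*2)²)*(-46) = -8 + (-12 - 12*(12 - 1*0) - 3*(12 - 1*0)²)*(-46) = -8 + (-12 - 12*(12 + 0) - 3*(12 + 0)²)*(-46) = -8 + (-12 - 12*12 - 3*12²)*(-46) = -8 + (-12 - 144 - 3*144)*(-46) = -8 + (-12 - 144 - 432)*(-46) = -8 - 588*(-46) = -8 + 27048 = 27040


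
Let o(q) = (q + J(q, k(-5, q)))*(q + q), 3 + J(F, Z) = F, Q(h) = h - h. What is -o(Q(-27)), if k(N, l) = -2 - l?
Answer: 0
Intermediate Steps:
Q(h) = 0
J(F, Z) = -3 + F
o(q) = 2*q*(-3 + 2*q) (o(q) = (q + (-3 + q))*(q + q) = (-3 + 2*q)*(2*q) = 2*q*(-3 + 2*q))
-o(Q(-27)) = -2*0*(-3 + 2*0) = -2*0*(-3 + 0) = -2*0*(-3) = -1*0 = 0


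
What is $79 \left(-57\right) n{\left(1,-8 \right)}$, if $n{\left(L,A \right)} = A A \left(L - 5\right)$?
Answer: $1152768$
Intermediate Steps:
$n{\left(L,A \right)} = A^{2} \left(-5 + L\right)$ ($n{\left(L,A \right)} = A^{2} \left(L - 5\right) = A^{2} \left(-5 + L\right)$)
$79 \left(-57\right) n{\left(1,-8 \right)} = 79 \left(-57\right) \left(-8\right)^{2} \left(-5 + 1\right) = - 4503 \cdot 64 \left(-4\right) = \left(-4503\right) \left(-256\right) = 1152768$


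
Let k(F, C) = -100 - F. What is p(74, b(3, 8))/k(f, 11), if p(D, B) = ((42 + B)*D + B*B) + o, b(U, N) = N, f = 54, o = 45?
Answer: -3809/154 ≈ -24.734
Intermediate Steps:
p(D, B) = 45 + B² + D*(42 + B) (p(D, B) = ((42 + B)*D + B*B) + 45 = (D*(42 + B) + B²) + 45 = (B² + D*(42 + B)) + 45 = 45 + B² + D*(42 + B))
p(74, b(3, 8))/k(f, 11) = (45 + 8² + 42*74 + 8*74)/(-100 - 1*54) = (45 + 64 + 3108 + 592)/(-100 - 54) = 3809/(-154) = 3809*(-1/154) = -3809/154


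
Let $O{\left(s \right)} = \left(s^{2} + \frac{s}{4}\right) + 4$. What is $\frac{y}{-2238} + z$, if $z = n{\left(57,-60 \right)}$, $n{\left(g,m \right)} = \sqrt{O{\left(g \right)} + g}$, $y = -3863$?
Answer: $\frac{3863}{2238} + \frac{\sqrt{13297}}{2} \approx 59.382$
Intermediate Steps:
$O{\left(s \right)} = 4 + s^{2} + \frac{s}{4}$ ($O{\left(s \right)} = \left(s^{2} + \frac{s}{4}\right) + 4 = 4 + s^{2} + \frac{s}{4}$)
$n{\left(g,m \right)} = \sqrt{4 + g^{2} + \frac{5 g}{4}}$ ($n{\left(g,m \right)} = \sqrt{\left(4 + g^{2} + \frac{g}{4}\right) + g} = \sqrt{4 + g^{2} + \frac{5 g}{4}}$)
$z = \frac{\sqrt{13297}}{2}$ ($z = \frac{\sqrt{16 + 4 \cdot 57^{2} + 5 \cdot 57}}{2} = \frac{\sqrt{16 + 4 \cdot 3249 + 285}}{2} = \frac{\sqrt{16 + 12996 + 285}}{2} = \frac{\sqrt{13297}}{2} \approx 57.656$)
$\frac{y}{-2238} + z = - \frac{3863}{-2238} + \frac{\sqrt{13297}}{2} = \left(-3863\right) \left(- \frac{1}{2238}\right) + \frac{\sqrt{13297}}{2} = \frac{3863}{2238} + \frac{\sqrt{13297}}{2}$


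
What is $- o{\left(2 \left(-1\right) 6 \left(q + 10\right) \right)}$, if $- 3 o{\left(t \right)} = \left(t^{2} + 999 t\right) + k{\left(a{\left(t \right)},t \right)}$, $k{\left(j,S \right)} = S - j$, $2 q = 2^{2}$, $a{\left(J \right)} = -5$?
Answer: $- \frac{123259}{3} \approx -41086.0$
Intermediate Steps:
$q = 2$ ($q = \frac{2^{2}}{2} = \frac{1}{2} \cdot 4 = 2$)
$o{\left(t \right)} = - \frac{5}{3} - \frac{1000 t}{3} - \frac{t^{2}}{3}$ ($o{\left(t \right)} = - \frac{\left(t^{2} + 999 t\right) + \left(t - -5\right)}{3} = - \frac{\left(t^{2} + 999 t\right) + \left(t + 5\right)}{3} = - \frac{\left(t^{2} + 999 t\right) + \left(5 + t\right)}{3} = - \frac{5 + t^{2} + 1000 t}{3} = - \frac{5}{3} - \frac{1000 t}{3} - \frac{t^{2}}{3}$)
$- o{\left(2 \left(-1\right) 6 \left(q + 10\right) \right)} = - (- \frac{5}{3} - \frac{1000 \cdot 2 \left(-1\right) 6 \left(2 + 10\right)}{3} - \frac{\left(2 \left(-1\right) 6 \left(2 + 10\right)\right)^{2}}{3}) = - (- \frac{5}{3} - \frac{1000 \left(-2\right) 6 \cdot 12}{3} - \frac{\left(\left(-2\right) 6 \cdot 12\right)^{2}}{3}) = - (- \frac{5}{3} - \frac{1000 \left(\left(-12\right) 12\right)}{3} - \frac{\left(\left(-12\right) 12\right)^{2}}{3}) = - (- \frac{5}{3} - -48000 - \frac{\left(-144\right)^{2}}{3}) = - (- \frac{5}{3} + 48000 - 6912) = \left(-1\right) \frac{123259}{3} = - \frac{123259}{3}$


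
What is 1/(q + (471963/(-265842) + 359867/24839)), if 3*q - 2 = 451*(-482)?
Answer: -2201083146/159462503201141 ≈ -1.3803e-5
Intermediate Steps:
q = -72460 (q = 2/3 + (451*(-482))/3 = 2/3 + (1/3)*(-217382) = 2/3 - 217382/3 = -72460)
1/(q + (471963/(-265842) + 359867/24839)) = 1/(-72460 + (471963/(-265842) + 359867/24839)) = 1/(-72460 + (471963*(-1/265842) + 359867*(1/24839))) = 1/(-72460 + (-157321/88614 + 359867/24839)) = 1/(-72460 + 27981558019/2201083146) = 1/(-159462503201141/2201083146) = -2201083146/159462503201141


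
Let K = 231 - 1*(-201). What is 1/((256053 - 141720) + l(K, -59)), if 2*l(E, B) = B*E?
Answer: 1/101589 ≈ 9.8436e-6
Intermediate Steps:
K = 432 (K = 231 + 201 = 432)
l(E, B) = B*E/2 (l(E, B) = (B*E)/2 = B*E/2)
1/((256053 - 141720) + l(K, -59)) = 1/((256053 - 141720) + (1/2)*(-59)*432) = 1/(114333 - 12744) = 1/101589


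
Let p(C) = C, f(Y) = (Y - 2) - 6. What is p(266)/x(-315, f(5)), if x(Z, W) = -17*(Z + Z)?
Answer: 19/765 ≈ 0.024837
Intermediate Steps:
f(Y) = -8 + Y (f(Y) = (-2 + Y) - 6 = -8 + Y)
x(Z, W) = -34*Z
p(266)/x(-315, f(5)) = 266/((-34*(-315))) = 266/10710 = 266*(1/10710) = 19/765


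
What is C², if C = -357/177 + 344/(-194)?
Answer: 470499481/32752729 ≈ 14.365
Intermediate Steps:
C = -21691/5723 (C = -357*1/177 + 344*(-1/194) = -119/59 - 172/97 = -21691/5723 ≈ -3.7901)
C² = (-21691/5723)² = 470499481/32752729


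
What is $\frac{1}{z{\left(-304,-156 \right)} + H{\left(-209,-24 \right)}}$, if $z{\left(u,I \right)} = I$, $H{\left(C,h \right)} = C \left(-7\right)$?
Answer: $\frac{1}{1307} \approx 0.00076511$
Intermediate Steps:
$H{\left(C,h \right)} = - 7 C$
$\frac{1}{z{\left(-304,-156 \right)} + H{\left(-209,-24 \right)}} = \frac{1}{-156 - -1463} = \frac{1}{-156 + 1463} = \frac{1}{1307}$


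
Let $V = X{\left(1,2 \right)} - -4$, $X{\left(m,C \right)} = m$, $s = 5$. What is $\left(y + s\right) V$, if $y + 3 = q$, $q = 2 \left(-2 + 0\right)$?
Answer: $-10$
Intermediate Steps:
$q = -4$ ($q = 2 \left(-2\right) = -4$)
$y = -7$ ($y = -3 - 4 = -7$)
$V = 5$ ($V = 1 - -4 = 1 + 4 = 5$)
$\left(y + s\right) V = \left(-7 + 5\right) 5 = \left(-2\right) 5 = -10$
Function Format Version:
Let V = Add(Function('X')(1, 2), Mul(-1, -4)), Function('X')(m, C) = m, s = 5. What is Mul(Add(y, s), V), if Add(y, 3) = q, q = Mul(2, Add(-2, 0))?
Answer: -10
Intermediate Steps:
q = -4 (q = Mul(2, -2) = -4)
y = -7 (y = Add(-3, -4) = -7)
V = 5 (V = Add(1, Mul(-1, -4)) = Add(1, 4) = 5)
Mul(Add(y, s), V) = Mul(Add(-7, 5), 5) = Mul(-2, 5) = -10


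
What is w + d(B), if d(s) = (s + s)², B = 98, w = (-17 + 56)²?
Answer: 39937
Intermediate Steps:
w = 1521 (w = 39² = 1521)
d(s) = 4*s² (d(s) = (2*s)² = 4*s²)
w + d(B) = 1521 + 4*98² = 1521 + 4*9604 = 1521 + 38416 = 39937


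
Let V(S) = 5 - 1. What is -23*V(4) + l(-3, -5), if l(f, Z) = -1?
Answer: -93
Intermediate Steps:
V(S) = 4
-23*V(4) + l(-3, -5) = -23*4 - 1 = -92 - 1 = -93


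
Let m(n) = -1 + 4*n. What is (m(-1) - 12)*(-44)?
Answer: 748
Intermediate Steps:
(m(-1) - 12)*(-44) = ((-1 + 4*(-1)) - 12)*(-44) = ((-1 - 4) - 12)*(-44) = (-5 - 12)*(-44) = -17*(-44) = 748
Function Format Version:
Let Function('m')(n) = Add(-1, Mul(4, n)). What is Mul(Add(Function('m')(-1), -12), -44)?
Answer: 748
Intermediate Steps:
Mul(Add(Function('m')(-1), -12), -44) = Mul(Add(Add(-1, Mul(4, -1)), -12), -44) = Mul(Add(Add(-1, -4), -12), -44) = Mul(Add(-5, -12), -44) = Mul(-17, -44) = 748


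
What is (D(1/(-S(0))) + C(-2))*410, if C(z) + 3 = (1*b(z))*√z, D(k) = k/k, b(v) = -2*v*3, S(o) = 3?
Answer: -820 + 4920*I*√2 ≈ -820.0 + 6957.9*I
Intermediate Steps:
b(v) = -6*v
D(k) = 1
C(z) = -3 - 6*z^(3/2) (C(z) = -3 + (1*(-6*z))*√z = -3 + (-6*z)*√z = -3 - 6*z^(3/2))
(D(1/(-S(0))) + C(-2))*410 = (1 + (-3 - (-12)*I*√2))*410 = (1 + (-3 + 12*I*√2))*410 = (-2 + 12*I*√2)*410 = -820 + 4920*I*√2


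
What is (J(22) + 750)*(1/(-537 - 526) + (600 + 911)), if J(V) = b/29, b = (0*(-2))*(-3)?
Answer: 1204644000/1063 ≈ 1.1333e+6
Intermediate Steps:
b = 0 (b = 0*(-3) = 0)
J(V) = 0 (J(V) = 0/29 = 0*(1/29) = 0)
(J(22) + 750)*(1/(-537 - 526) + (600 + 911)) = (0 + 750)*(1/(-537 - 526) + (600 + 911)) = 750*(1/(-1063) + 1511) = 750*(-1/1063 + 1511) = 750*(1606192/1063) = 1204644000/1063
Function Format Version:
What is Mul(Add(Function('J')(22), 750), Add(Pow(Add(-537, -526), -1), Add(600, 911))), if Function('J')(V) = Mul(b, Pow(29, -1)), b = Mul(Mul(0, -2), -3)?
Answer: Rational(1204644000, 1063) ≈ 1.1333e+6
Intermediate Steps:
b = 0 (b = Mul(0, -3) = 0)
Function('J')(V) = 0 (Function('J')(V) = Mul(0, Pow(29, -1)) = Mul(0, Rational(1, 29)) = 0)
Mul(Add(Function('J')(22), 750), Add(Pow(Add(-537, -526), -1), Add(600, 911))) = Mul(Add(0, 750), Add(Pow(Add(-537, -526), -1), Add(600, 911))) = Mul(750, Add(Pow(-1063, -1), 1511)) = Mul(750, Add(Rational(-1, 1063), 1511)) = Mul(750, Rational(1606192, 1063)) = Rational(1204644000, 1063)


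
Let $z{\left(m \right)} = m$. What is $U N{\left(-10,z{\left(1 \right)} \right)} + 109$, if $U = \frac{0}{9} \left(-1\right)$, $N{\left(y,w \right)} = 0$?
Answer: $109$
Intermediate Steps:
$U = 0$ ($U = 0 \cdot \frac{1}{9} \left(-1\right) = 0 \left(-1\right) = 0$)
$U N{\left(-10,z{\left(1 \right)} \right)} + 109 = 0 \cdot 0 + 109 = 0 + 109 = 109$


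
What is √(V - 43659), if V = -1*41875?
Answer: I*√85534 ≈ 292.46*I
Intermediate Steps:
V = -41875
√(V - 43659) = √(-41875 - 43659) = √(-85534) = I*√85534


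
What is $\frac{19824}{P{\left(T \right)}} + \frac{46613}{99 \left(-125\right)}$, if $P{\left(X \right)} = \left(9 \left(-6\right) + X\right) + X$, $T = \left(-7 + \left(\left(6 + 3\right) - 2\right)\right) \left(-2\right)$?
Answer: $- \frac{509957}{1375} \approx -370.88$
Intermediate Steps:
$T = 0$ ($T = \left(-7 + \left(9 - 2\right)\right) \left(-2\right) = \left(-7 + 7\right) \left(-2\right) = 0 \left(-2\right) = 0$)
$P{\left(X \right)} = -54 + 2 X$ ($P{\left(X \right)} = \left(-54 + X\right) + X = -54 + 2 X$)
$\frac{19824}{P{\left(T \right)}} + \frac{46613}{99 \left(-125\right)} = \frac{19824}{-54 + 2 \cdot 0} + \frac{46613}{99 \left(-125\right)} = \frac{19824}{-54 + 0} + \frac{46613}{-12375} = \frac{19824}{-54} + 46613 \left(- \frac{1}{12375}\right) = 19824 \left(- \frac{1}{54}\right) - \frac{46613}{12375} = - \frac{3304}{9} - \frac{46613}{12375} = - \frac{509957}{1375}$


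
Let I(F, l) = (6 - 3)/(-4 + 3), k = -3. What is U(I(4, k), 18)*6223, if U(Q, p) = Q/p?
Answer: -6223/6 ≈ -1037.2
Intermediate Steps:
I(F, l) = -3 (I(F, l) = 3/(-1) = 3*(-1) = -3)
U(I(4, k), 18)*6223 = -3/18*6223 = -3*1/18*6223 = -⅙*6223 = -6223/6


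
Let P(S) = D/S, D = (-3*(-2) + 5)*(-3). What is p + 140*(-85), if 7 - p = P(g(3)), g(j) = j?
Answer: -11882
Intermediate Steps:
D = -33 (D = (6 + 5)*(-3) = 11*(-3) = -33)
P(S) = -33/S
p = 18 (p = 7 - (-33)/3 = 7 - 1*(-11) = 7 + 11 = 18)
p + 140*(-85) = 18 + 140*(-85) = 18 - 11900 = -11882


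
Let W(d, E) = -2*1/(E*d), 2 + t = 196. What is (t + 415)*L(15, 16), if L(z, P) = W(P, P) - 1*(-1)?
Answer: 77343/128 ≈ 604.24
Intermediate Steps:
t = 194 (t = -2 + 196 = 194)
W(d, E) = -2/(E*d) (W(d, E) = -2*1/(E*d) = -2/(E*d))
L(z, P) = 1 - 2/P**2 (L(z, P) = -2/(P*P) - 1*(-1) = -2/P**2 + 1 = 1 - 2/P**2)
(t + 415)*L(15, 16) = (194 + 415)*(1 - 2/16**2) = 609*(1 - 2*1/256) = 609*(1 - 1/128) = 609*(127/128) = 77343/128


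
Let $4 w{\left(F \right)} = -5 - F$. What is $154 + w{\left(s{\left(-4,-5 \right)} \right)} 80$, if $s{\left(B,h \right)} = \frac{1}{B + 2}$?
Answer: $64$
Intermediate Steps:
$s{\left(B,h \right)} = \frac{1}{2 + B}$
$w{\left(F \right)} = - \frac{5}{4} - \frac{F}{4}$ ($w{\left(F \right)} = \frac{-5 - F}{4} = - \frac{5}{4} - \frac{F}{4}$)
$154 + w{\left(s{\left(-4,-5 \right)} \right)} 80 = 154 + \left(- \frac{5}{4} - \frac{1}{4 \left(2 - 4\right)}\right) 80 = 154 + \left(- \frac{5}{4} - \frac{1}{4 \left(-2\right)}\right) 80 = 154 + \left(- \frac{5}{4} - - \frac{1}{8}\right) 80 = 154 + \left(- \frac{5}{4} + \frac{1}{8}\right) 80 = 154 - 90 = 64$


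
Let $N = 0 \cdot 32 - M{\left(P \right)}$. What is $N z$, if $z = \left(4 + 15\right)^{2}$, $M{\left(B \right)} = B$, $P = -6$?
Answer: $2166$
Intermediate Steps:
$z = 361$ ($z = 19^{2} = 361$)
$N = 6$ ($N = 0 \cdot 32 - -6 = 0 + 6 = 6$)
$N z = 6 \cdot 361 = 2166$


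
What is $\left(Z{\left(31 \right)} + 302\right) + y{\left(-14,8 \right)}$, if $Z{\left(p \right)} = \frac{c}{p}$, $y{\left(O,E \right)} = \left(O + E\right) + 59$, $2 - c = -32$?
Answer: $\frac{11039}{31} \approx 356.1$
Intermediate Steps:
$c = 34$ ($c = 2 - -32 = 2 + 32 = 34$)
$y{\left(O,E \right)} = 59 + E + O$ ($y{\left(O,E \right)} = \left(E + O\right) + 59 = 59 + E + O$)
$Z{\left(p \right)} = \frac{34}{p}$
$\left(Z{\left(31 \right)} + 302\right) + y{\left(-14,8 \right)} = \left(\frac{34}{31} + 302\right) + \left(59 + 8 - 14\right) = \left(34 \cdot \frac{1}{31} + 302\right) + 53 = \left(\frac{34}{31} + 302\right) + 53 = \frac{9396}{31} + 53 = \frac{11039}{31}$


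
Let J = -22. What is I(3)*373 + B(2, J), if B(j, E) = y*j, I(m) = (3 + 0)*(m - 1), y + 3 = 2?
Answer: 2236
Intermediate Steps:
y = -1 (y = -3 + 2 = -1)
I(m) = -3 + 3*m (I(m) = 3*(-1 + m) = -3 + 3*m)
B(j, E) = -j
I(3)*373 + B(2, J) = (-3 + 3*3)*373 - 1*2 = (-3 + 9)*373 - 2 = 6*373 - 2 = 2238 - 2 = 2236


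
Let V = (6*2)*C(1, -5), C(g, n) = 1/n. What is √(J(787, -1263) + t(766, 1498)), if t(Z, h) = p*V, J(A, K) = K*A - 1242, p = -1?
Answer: I*√24880515/5 ≈ 997.61*I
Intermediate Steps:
V = -12/5 (V = (6*2)/(-5) = 12*(-⅕) = -12/5 ≈ -2.4000)
J(A, K) = -1242 + A*K (J(A, K) = A*K - 1242 = -1242 + A*K)
t(Z, h) = 12/5 (t(Z, h) = -1*(-12/5) = 12/5)
√(J(787, -1263) + t(766, 1498)) = √((-1242 + 787*(-1263)) + 12/5) = √((-1242 - 993981) + 12/5) = √(-995223 + 12/5) = √(-4976103/5) = I*√24880515/5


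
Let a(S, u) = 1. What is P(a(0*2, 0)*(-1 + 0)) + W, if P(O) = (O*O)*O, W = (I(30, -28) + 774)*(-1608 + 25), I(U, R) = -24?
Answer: -1187251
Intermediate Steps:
W = -1187250 (W = (-24 + 774)*(-1608 + 25) = 750*(-1583) = -1187250)
P(O) = O³ (P(O) = O²*O = O³)
P(a(0*2, 0)*(-1 + 0)) + W = (1*(-1 + 0))³ - 1187250 = (1*(-1))³ - 1187250 = (-1)³ - 1187250 = -1 - 1187250 = -1187251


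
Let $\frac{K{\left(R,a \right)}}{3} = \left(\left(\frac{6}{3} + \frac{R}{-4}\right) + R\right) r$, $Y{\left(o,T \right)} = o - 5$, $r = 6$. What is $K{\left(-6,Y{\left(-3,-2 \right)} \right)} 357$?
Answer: $-16065$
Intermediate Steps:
$Y{\left(o,T \right)} = -5 + o$ ($Y{\left(o,T \right)} = o - 5 = -5 + o$)
$K{\left(R,a \right)} = 36 + \frac{27 R}{2}$ ($K{\left(R,a \right)} = 3 \left(\left(\frac{6}{3} + \frac{R}{-4}\right) + R\right) 6 = 3 \left(\left(6 \cdot \frac{1}{3} + R \left(- \frac{1}{4}\right)\right) + R\right) 6 = 3 \left(\left(2 - \frac{R}{4}\right) + R\right) 6 = 3 \left(2 + \frac{3 R}{4}\right) 6 = 3 \left(12 + \frac{9 R}{2}\right) = 36 + \frac{27 R}{2}$)
$K{\left(-6,Y{\left(-3,-2 \right)} \right)} 357 = \left(36 + \frac{27}{2} \left(-6\right)\right) 357 = \left(36 - 81\right) 357 = \left(-45\right) 357 = -16065$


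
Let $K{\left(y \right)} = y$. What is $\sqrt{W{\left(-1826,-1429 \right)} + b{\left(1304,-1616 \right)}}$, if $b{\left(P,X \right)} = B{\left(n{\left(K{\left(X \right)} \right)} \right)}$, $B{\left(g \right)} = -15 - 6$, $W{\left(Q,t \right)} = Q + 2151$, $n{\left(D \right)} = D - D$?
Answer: $4 \sqrt{19} \approx 17.436$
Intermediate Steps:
$n{\left(D \right)} = 0$
$W{\left(Q,t \right)} = 2151 + Q$
$B{\left(g \right)} = -21$ ($B{\left(g \right)} = -15 - 6 = -21$)
$b{\left(P,X \right)} = -21$
$\sqrt{W{\left(-1826,-1429 \right)} + b{\left(1304,-1616 \right)}} = \sqrt{\left(2151 - 1826\right) - 21} = \sqrt{325 - 21} = \sqrt{304} = 4 \sqrt{19}$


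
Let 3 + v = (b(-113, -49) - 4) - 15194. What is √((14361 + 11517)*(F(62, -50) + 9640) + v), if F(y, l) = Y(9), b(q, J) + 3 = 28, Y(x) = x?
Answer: √249681646 ≈ 15801.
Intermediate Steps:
b(q, J) = 25 (b(q, J) = -3 + 28 = 25)
F(y, l) = 9
v = -15176 (v = -3 + ((25 - 4) - 15194) = -3 + (21 - 15194) = -3 - 15173 = -15176)
√((14361 + 11517)*(F(62, -50) + 9640) + v) = √((14361 + 11517)*(9 + 9640) - 15176) = √(25878*9649 - 15176) = √(249696822 - 15176) = √249681646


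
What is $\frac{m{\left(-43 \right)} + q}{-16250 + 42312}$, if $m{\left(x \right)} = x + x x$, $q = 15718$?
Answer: $\frac{8762}{13031} \approx 0.6724$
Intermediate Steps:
$m{\left(x \right)} = x + x^{2}$
$\frac{m{\left(-43 \right)} + q}{-16250 + 42312} = \frac{- 43 \left(1 - 43\right) + 15718}{-16250 + 42312} = \frac{\left(-43\right) \left(-42\right) + 15718}{26062} = \left(1806 + 15718\right) \frac{1}{26062} = 17524 \cdot \frac{1}{26062} = \frac{8762}{13031}$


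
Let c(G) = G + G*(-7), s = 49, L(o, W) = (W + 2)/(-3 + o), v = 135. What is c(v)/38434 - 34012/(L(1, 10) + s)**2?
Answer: -654357449/35532233 ≈ -18.416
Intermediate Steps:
L(o, W) = (2 + W)/(-3 + o)
c(G) = -6*G (c(G) = G - 7*G = -6*G)
c(v)/38434 - 34012/(L(1, 10) + s)**2 = -6*135/38434 - 34012/((2 + 10)/(-3 + 1) + 49)**2 = -810*1/38434 - 34012/(12/(-2) + 49)**2 = -405/19217 - 34012/(-1/2*12 + 49)**2 = -405/19217 - 34012/(-6 + 49)**2 = -405/19217 - 34012/(43**2) = -405/19217 - 34012/1849 = -654357449/35532233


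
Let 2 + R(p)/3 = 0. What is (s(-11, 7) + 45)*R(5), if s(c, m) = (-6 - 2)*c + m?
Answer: -840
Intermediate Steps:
s(c, m) = m - 8*c (s(c, m) = -8*c + m = m - 8*c)
R(p) = -6 (R(p) = -6 + 3*0 = -6 + 0 = -6)
(s(-11, 7) + 45)*R(5) = ((7 - 8*(-11)) + 45)*(-6) = ((7 + 88) + 45)*(-6) = (95 + 45)*(-6) = 140*(-6) = -840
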